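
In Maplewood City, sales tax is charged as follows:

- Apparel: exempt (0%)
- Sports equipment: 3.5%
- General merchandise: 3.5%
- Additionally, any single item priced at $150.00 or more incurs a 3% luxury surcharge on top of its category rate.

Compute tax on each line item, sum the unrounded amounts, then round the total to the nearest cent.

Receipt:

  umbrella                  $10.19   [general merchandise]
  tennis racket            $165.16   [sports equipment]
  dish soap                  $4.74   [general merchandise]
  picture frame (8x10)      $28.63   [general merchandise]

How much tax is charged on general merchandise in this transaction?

Umbrella $10.19: general merchandise → 3.5% → $0.35665
Dish soap $4.74: general merchandise → 3.5% → $0.1659
Picture frame (8x10) $28.63: general merchandise → 3.5% → $1.00205
Tax on general merchandise: unrounded sum = $1.5246 → $1.52

$1.52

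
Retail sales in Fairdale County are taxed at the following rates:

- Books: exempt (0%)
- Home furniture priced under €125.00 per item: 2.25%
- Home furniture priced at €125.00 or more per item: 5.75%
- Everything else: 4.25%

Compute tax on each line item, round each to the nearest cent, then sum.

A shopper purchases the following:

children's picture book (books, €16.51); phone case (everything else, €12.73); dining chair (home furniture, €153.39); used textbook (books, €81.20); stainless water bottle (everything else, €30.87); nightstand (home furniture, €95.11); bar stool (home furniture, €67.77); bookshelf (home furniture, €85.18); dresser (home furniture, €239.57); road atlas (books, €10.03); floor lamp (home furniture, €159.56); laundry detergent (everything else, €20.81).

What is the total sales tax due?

€40.08

Children's picture book €16.51: books → 0% → €0.00
Phone case €12.73: everything else → 4.25% → €0.54
Dining chair €153.39: home furniture, €125.00 or more → 5.75% → €8.82
Used textbook €81.20: books → 0% → €0.00
Stainless water bottle €30.87: everything else → 4.25% → €1.31
Nightstand €95.11: home furniture, under €125.00 → 2.25% → €2.14
Bar stool €67.77: home furniture, under €125.00 → 2.25% → €1.52
Bookshelf €85.18: home furniture, under €125.00 → 2.25% → €1.92
Dresser €239.57: home furniture, €125.00 or more → 5.75% → €13.78
Road atlas €10.03: books → 0% → €0.00
Floor lamp €159.56: home furniture, €125.00 or more → 5.75% → €9.17
Laundry detergent €20.81: everything else → 4.25% → €0.88
Total tax = €0.54 + €8.82 + €1.31 + €2.14 + €1.52 + €1.92 + €13.78 + €9.17 + €0.88 = €40.08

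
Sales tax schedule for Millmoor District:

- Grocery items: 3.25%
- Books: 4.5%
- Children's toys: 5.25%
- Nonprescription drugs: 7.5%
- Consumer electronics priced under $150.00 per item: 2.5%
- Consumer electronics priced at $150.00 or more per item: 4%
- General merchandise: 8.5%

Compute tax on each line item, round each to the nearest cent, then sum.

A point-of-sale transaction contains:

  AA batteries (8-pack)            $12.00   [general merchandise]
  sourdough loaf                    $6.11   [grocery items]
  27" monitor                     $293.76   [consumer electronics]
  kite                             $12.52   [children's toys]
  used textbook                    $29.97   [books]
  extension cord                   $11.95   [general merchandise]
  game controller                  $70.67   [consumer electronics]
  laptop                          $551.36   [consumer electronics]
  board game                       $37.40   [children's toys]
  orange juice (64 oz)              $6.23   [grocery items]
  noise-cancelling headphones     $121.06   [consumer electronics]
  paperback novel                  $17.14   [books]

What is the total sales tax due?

AA batteries (8-pack) $12.00: general merchandise → 8.5% → $1.02
Sourdough loaf $6.11: grocery items → 3.25% → $0.20
27" monitor $293.76: consumer electronics, $150.00 or more → 4% → $11.75
Kite $12.52: children's toys → 5.25% → $0.66
Used textbook $29.97: books → 4.5% → $1.35
Extension cord $11.95: general merchandise → 8.5% → $1.02
Game controller $70.67: consumer electronics, under $150.00 → 2.5% → $1.77
Laptop $551.36: consumer electronics, $150.00 or more → 4% → $22.05
Board game $37.40: children's toys → 5.25% → $1.96
Orange juice (64 oz) $6.23: grocery items → 3.25% → $0.20
Noise-cancelling headphones $121.06: consumer electronics, under $150.00 → 2.5% → $3.03
Paperback novel $17.14: books → 4.5% → $0.77
Total tax = $1.02 + $0.20 + $11.75 + $0.66 + $1.35 + $1.02 + $1.77 + $22.05 + $1.96 + $0.20 + $3.03 + $0.77 = $45.78

$45.78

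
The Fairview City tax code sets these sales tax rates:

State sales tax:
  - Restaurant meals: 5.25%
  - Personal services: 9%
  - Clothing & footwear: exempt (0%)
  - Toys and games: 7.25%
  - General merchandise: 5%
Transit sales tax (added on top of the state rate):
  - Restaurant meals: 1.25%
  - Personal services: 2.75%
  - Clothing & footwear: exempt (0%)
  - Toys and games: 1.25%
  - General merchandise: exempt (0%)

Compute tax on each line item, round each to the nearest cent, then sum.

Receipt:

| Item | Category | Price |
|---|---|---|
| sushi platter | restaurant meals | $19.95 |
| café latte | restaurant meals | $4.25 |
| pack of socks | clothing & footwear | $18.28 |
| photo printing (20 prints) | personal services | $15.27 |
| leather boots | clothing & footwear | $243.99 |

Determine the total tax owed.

Sushi platter $19.95: restaurant meals → 5.25% + 1.25% transit = 6.5% → $1.30
Café latte $4.25: restaurant meals → 5.25% + 1.25% transit = 6.5% → $0.28
Pack of socks $18.28: clothing & footwear → 0% + 0% transit = 0% → $0.00
Photo printing (20 prints) $15.27: personal services → 9% + 2.75% transit = 11.75% → $1.79
Leather boots $243.99: clothing & footwear → 0% + 0% transit = 0% → $0.00
Total tax = $1.30 + $0.28 + $1.79 = $3.37

$3.37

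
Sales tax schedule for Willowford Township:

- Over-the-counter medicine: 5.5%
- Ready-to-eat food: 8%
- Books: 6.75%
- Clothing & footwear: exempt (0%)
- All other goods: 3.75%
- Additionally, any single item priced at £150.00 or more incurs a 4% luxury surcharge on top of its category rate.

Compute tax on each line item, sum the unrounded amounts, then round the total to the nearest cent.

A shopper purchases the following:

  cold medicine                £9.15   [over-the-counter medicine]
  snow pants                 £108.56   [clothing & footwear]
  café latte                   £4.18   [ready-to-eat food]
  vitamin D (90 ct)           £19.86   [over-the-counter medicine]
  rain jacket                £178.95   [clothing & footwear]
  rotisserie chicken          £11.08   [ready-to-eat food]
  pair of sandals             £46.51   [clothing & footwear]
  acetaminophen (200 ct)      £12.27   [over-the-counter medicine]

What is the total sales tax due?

£10.65

Cold medicine £9.15: over-the-counter medicine → 5.5% → £0.50325
Snow pants £108.56: clothing & footwear → 0% → £0.00
Café latte £4.18: ready-to-eat food → 8% → £0.3344
Vitamin D (90 ct) £19.86: over-the-counter medicine → 5.5% → £1.0923
Rain jacket £178.95: clothing & footwear → 0% + 4% surcharge = 4% → £7.158
Rotisserie chicken £11.08: ready-to-eat food → 8% → £0.8864
Pair of sandals £46.51: clothing & footwear → 0% → £0.00
Acetaminophen (200 ct) £12.27: over-the-counter medicine → 5.5% → £0.67485
Unrounded tax sum = £10.6492 → £10.65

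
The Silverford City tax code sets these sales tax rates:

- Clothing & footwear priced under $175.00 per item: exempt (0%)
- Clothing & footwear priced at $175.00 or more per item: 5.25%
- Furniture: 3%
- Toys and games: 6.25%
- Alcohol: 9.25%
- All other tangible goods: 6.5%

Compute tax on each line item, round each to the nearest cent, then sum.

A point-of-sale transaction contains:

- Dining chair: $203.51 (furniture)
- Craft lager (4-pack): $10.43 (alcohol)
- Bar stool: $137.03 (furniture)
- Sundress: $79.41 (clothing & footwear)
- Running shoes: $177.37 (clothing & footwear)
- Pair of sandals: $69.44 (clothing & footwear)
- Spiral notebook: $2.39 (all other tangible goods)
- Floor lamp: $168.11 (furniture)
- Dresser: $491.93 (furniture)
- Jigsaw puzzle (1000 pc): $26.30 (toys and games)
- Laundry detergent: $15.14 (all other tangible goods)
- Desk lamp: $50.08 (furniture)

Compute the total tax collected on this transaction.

$44.57

Dining chair $203.51: furniture → 3% → $6.11
Craft lager (4-pack) $10.43: alcohol → 9.25% → $0.96
Bar stool $137.03: furniture → 3% → $4.11
Sundress $79.41: clothing & footwear, under $175.00 → 0% → $0.00
Running shoes $177.37: clothing & footwear, $175.00 or more → 5.25% → $9.31
Pair of sandals $69.44: clothing & footwear, under $175.00 → 0% → $0.00
Spiral notebook $2.39: all other tangible goods → 6.5% → $0.16
Floor lamp $168.11: furniture → 3% → $5.04
Dresser $491.93: furniture → 3% → $14.76
Jigsaw puzzle (1000 pc) $26.30: toys and games → 6.25% → $1.64
Laundry detergent $15.14: all other tangible goods → 6.5% → $0.98
Desk lamp $50.08: furniture → 3% → $1.50
Total tax = $6.11 + $0.96 + $4.11 + $9.31 + $0.16 + $5.04 + $14.76 + $1.64 + $0.98 + $1.50 = $44.57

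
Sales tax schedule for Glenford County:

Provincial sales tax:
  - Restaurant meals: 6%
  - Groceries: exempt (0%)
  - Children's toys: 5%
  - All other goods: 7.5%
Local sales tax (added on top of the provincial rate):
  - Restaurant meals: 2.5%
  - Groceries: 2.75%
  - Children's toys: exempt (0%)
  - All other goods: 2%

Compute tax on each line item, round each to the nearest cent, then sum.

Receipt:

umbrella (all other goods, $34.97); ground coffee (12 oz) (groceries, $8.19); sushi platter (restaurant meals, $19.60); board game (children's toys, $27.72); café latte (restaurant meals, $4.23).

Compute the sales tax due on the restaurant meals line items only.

$2.03

Sushi platter $19.60: restaurant meals → 6% + 2.5% local = 8.5% → $1.67
Café latte $4.23: restaurant meals → 6% + 2.5% local = 8.5% → $0.36
Tax on restaurant meals = $1.67 + $0.36 = $2.03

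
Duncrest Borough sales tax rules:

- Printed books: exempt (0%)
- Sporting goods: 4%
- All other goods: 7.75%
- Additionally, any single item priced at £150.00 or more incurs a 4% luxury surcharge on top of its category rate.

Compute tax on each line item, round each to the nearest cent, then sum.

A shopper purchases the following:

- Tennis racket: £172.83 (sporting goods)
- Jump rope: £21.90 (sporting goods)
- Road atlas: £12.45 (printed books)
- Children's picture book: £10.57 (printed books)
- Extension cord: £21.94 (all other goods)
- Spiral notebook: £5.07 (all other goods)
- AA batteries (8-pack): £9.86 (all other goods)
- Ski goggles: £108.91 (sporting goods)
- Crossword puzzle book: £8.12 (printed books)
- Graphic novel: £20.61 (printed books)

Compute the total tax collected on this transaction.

£21.92

Tennis racket £172.83: sporting goods → 4% + 4% surcharge = 8% → £13.83
Jump rope £21.90: sporting goods → 4% → £0.88
Road atlas £12.45: printed books → 0% → £0.00
Children's picture book £10.57: printed books → 0% → £0.00
Extension cord £21.94: all other goods → 7.75% → £1.70
Spiral notebook £5.07: all other goods → 7.75% → £0.39
AA batteries (8-pack) £9.86: all other goods → 7.75% → £0.76
Ski goggles £108.91: sporting goods → 4% → £4.36
Crossword puzzle book £8.12: printed books → 0% → £0.00
Graphic novel £20.61: printed books → 0% → £0.00
Total tax = £13.83 + £0.88 + £1.70 + £0.39 + £0.76 + £4.36 = £21.92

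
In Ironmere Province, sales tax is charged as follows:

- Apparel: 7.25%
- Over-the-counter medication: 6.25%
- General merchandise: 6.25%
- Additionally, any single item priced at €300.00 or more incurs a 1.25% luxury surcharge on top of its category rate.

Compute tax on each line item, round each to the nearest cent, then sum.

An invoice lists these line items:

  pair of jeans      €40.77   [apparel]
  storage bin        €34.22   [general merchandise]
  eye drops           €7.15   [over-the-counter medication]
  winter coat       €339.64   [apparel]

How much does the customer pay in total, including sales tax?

€456.20

Pair of jeans €40.77: apparel → 7.25% → €2.96
Storage bin €34.22: general merchandise → 6.25% → €2.14
Eye drops €7.15: over-the-counter medication → 6.25% → €0.45
Winter coat €339.64: apparel → 7.25% + 1.25% surcharge = 8.5% → €28.87
Subtotal = €421.78; tax = €34.42; total due = €456.20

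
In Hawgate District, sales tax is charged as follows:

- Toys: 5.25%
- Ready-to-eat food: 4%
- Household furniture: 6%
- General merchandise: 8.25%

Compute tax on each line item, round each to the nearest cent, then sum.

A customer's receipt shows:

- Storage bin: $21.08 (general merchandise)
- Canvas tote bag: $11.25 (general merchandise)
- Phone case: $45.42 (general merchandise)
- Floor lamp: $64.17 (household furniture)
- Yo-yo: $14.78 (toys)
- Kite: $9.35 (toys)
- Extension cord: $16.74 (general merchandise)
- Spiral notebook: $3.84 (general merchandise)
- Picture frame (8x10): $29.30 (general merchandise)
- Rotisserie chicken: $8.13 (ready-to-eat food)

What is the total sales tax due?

$15.99

Storage bin $21.08: general merchandise → 8.25% → $1.74
Canvas tote bag $11.25: general merchandise → 8.25% → $0.93
Phone case $45.42: general merchandise → 8.25% → $3.75
Floor lamp $64.17: household furniture → 6% → $3.85
Yo-yo $14.78: toys → 5.25% → $0.78
Kite $9.35: toys → 5.25% → $0.49
Extension cord $16.74: general merchandise → 8.25% → $1.38
Spiral notebook $3.84: general merchandise → 8.25% → $0.32
Picture frame (8x10) $29.30: general merchandise → 8.25% → $2.42
Rotisserie chicken $8.13: ready-to-eat food → 4% → $0.33
Total tax = $1.74 + $0.93 + $3.75 + $3.85 + $0.78 + $0.49 + $1.38 + $0.32 + $2.42 + $0.33 = $15.99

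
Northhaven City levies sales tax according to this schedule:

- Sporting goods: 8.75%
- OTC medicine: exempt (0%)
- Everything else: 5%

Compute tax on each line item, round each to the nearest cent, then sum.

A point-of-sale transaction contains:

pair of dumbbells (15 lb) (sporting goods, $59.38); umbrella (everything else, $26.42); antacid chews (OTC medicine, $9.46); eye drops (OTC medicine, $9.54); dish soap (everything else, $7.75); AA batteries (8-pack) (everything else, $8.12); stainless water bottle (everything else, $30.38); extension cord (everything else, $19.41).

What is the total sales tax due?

$9.81

Pair of dumbbells (15 lb) $59.38: sporting goods → 8.75% → $5.20
Umbrella $26.42: everything else → 5% → $1.32
Antacid chews $9.46: OTC medicine → 0% → $0.00
Eye drops $9.54: OTC medicine → 0% → $0.00
Dish soap $7.75: everything else → 5% → $0.39
AA batteries (8-pack) $8.12: everything else → 5% → $0.41
Stainless water bottle $30.38: everything else → 5% → $1.52
Extension cord $19.41: everything else → 5% → $0.97
Total tax = $5.20 + $1.32 + $0.39 + $0.41 + $1.52 + $0.97 = $9.81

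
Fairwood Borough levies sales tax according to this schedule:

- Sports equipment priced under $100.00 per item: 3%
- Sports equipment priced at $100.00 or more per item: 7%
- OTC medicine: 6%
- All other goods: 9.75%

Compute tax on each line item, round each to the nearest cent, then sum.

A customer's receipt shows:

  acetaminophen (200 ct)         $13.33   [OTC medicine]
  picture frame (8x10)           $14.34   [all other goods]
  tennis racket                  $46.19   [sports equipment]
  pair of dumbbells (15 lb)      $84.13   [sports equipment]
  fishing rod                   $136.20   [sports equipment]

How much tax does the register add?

Acetaminophen (200 ct) $13.33: OTC medicine → 6% → $0.80
Picture frame (8x10) $14.34: all other goods → 9.75% → $1.40
Tennis racket $46.19: sports equipment, under $100.00 → 3% → $1.39
Pair of dumbbells (15 lb) $84.13: sports equipment, under $100.00 → 3% → $2.52
Fishing rod $136.20: sports equipment, $100.00 or more → 7% → $9.53
Total tax = $0.80 + $1.40 + $1.39 + $2.52 + $9.53 = $15.64

$15.64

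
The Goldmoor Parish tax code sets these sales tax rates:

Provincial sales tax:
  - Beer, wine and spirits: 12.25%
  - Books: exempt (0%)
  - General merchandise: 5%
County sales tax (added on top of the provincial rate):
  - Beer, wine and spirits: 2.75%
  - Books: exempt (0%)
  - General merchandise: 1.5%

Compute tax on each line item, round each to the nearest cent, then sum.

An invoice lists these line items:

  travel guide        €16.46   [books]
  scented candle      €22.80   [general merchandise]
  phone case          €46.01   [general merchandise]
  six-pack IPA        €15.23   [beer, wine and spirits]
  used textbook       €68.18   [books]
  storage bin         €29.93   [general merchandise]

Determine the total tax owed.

Travel guide €16.46: books → 0% + 0% county = 0% → €0.00
Scented candle €22.80: general merchandise → 5% + 1.5% county = 6.5% → €1.48
Phone case €46.01: general merchandise → 5% + 1.5% county = 6.5% → €2.99
Six-pack IPA €15.23: beer, wine and spirits → 12.25% + 2.75% county = 15% → €2.28
Used textbook €68.18: books → 0% + 0% county = 0% → €0.00
Storage bin €29.93: general merchandise → 5% + 1.5% county = 6.5% → €1.95
Total tax = €1.48 + €2.99 + €2.28 + €1.95 = €8.70

€8.70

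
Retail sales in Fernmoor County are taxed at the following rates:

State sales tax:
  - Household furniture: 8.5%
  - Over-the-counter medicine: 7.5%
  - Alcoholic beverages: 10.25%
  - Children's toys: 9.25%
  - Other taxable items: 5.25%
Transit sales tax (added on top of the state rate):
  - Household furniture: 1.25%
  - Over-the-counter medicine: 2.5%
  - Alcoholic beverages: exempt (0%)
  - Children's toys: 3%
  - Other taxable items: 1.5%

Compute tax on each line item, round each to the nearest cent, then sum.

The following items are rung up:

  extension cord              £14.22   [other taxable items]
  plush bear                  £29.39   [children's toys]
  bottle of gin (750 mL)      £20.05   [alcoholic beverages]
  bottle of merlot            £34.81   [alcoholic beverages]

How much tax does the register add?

Extension cord £14.22: other taxable items → 5.25% + 1.5% transit = 6.75% → £0.96
Plush bear £29.39: children's toys → 9.25% + 3% transit = 12.25% → £3.60
Bottle of gin (750 mL) £20.05: alcoholic beverages → 10.25% + 0% transit = 10.25% → £2.06
Bottle of merlot £34.81: alcoholic beverages → 10.25% + 0% transit = 10.25% → £3.57
Total tax = £0.96 + £3.60 + £2.06 + £3.57 = £10.19

£10.19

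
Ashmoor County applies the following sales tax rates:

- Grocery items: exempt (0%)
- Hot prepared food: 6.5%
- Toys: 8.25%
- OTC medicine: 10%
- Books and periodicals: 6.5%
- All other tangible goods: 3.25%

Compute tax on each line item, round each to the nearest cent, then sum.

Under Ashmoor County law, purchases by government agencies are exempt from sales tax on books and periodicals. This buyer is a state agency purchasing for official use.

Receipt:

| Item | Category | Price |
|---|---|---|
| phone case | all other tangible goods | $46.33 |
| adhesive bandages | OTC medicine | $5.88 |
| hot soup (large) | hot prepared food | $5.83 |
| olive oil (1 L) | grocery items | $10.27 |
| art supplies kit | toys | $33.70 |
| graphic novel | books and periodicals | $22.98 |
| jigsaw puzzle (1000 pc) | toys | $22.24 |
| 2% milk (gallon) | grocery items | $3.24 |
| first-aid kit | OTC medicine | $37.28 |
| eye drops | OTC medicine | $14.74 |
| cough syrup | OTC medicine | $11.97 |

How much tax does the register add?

$13.49

Phone case $46.33: all other tangible goods → 3.25% → $1.51
Adhesive bandages $5.88: OTC medicine → 10% → $0.59
Hot soup (large) $5.83: hot prepared food → 6.5% → $0.38
Olive oil (1 L) $10.27: grocery items → 0% → $0.00
Art supplies kit $33.70: toys → 8.25% → $2.78
Graphic novel $22.98: books and periodicals, buyer-exempt → 0% → $0.00
Jigsaw puzzle (1000 pc) $22.24: toys → 8.25% → $1.83
2% milk (gallon) $3.24: grocery items → 0% → $0.00
First-aid kit $37.28: OTC medicine → 10% → $3.73
Eye drops $14.74: OTC medicine → 10% → $1.47
Cough syrup $11.97: OTC medicine → 10% → $1.20
Total tax = $1.51 + $0.59 + $0.38 + $2.78 + $1.83 + $3.73 + $1.47 + $1.20 = $13.49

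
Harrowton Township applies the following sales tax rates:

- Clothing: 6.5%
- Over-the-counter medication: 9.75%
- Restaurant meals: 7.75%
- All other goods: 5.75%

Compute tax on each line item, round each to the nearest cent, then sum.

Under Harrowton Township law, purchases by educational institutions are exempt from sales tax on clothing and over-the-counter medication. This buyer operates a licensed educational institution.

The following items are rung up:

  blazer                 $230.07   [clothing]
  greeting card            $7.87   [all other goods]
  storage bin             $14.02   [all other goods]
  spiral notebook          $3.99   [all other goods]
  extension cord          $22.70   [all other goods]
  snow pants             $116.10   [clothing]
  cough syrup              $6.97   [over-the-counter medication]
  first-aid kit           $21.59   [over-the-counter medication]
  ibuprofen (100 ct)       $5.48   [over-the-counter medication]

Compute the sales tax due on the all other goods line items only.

$2.80

Greeting card $7.87: all other goods → 5.75% → $0.45
Storage bin $14.02: all other goods → 5.75% → $0.81
Spiral notebook $3.99: all other goods → 5.75% → $0.23
Extension cord $22.70: all other goods → 5.75% → $1.31
Tax on all other goods = $0.45 + $0.81 + $0.23 + $1.31 = $2.80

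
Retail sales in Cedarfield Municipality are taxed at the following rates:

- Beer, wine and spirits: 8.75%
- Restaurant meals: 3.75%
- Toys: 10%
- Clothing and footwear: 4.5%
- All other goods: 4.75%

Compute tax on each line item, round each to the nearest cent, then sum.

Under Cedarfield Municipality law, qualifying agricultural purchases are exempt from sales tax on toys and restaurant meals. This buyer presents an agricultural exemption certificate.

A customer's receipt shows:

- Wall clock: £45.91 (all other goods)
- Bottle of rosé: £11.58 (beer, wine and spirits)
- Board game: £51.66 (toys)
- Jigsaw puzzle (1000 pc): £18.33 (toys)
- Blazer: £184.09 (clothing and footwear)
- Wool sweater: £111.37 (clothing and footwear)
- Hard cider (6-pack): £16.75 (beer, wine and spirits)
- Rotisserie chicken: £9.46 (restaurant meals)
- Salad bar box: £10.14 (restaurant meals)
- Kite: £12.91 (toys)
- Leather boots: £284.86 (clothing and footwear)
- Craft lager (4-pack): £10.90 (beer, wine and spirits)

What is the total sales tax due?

£31.72

Wall clock £45.91: all other goods → 4.75% → £2.18
Bottle of rosé £11.58: beer, wine and spirits → 8.75% → £1.01
Board game £51.66: toys, buyer-exempt → 0% → £0.00
Jigsaw puzzle (1000 pc) £18.33: toys, buyer-exempt → 0% → £0.00
Blazer £184.09: clothing and footwear → 4.5% → £8.28
Wool sweater £111.37: clothing and footwear → 4.5% → £5.01
Hard cider (6-pack) £16.75: beer, wine and spirits → 8.75% → £1.47
Rotisserie chicken £9.46: restaurant meals, buyer-exempt → 0% → £0.00
Salad bar box £10.14: restaurant meals, buyer-exempt → 0% → £0.00
Kite £12.91: toys, buyer-exempt → 0% → £0.00
Leather boots £284.86: clothing and footwear → 4.5% → £12.82
Craft lager (4-pack) £10.90: beer, wine and spirits → 8.75% → £0.95
Total tax = £2.18 + £1.01 + £8.28 + £5.01 + £1.47 + £12.82 + £0.95 = £31.72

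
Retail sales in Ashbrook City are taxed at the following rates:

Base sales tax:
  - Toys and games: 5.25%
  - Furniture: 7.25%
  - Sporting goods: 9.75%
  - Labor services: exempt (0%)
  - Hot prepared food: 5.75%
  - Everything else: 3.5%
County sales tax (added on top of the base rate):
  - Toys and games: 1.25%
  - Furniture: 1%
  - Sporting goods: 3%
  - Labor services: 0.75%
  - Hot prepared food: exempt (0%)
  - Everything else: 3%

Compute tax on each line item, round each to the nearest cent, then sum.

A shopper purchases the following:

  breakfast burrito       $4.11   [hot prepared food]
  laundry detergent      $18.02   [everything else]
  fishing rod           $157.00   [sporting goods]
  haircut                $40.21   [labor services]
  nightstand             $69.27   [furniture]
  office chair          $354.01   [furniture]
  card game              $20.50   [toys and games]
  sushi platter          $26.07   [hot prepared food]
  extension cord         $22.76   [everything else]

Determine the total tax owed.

$60.96

Breakfast burrito $4.11: hot prepared food → 5.75% + 0% county = 5.75% → $0.24
Laundry detergent $18.02: everything else → 3.5% + 3% county = 6.5% → $1.17
Fishing rod $157.00: sporting goods → 9.75% + 3% county = 12.75% → $20.02
Haircut $40.21: labor services → 0% + 0.75% county = 0.75% → $0.30
Nightstand $69.27: furniture → 7.25% + 1% county = 8.25% → $5.71
Office chair $354.01: furniture → 7.25% + 1% county = 8.25% → $29.21
Card game $20.50: toys and games → 5.25% + 1.25% county = 6.5% → $1.33
Sushi platter $26.07: hot prepared food → 5.75% + 0% county = 5.75% → $1.50
Extension cord $22.76: everything else → 3.5% + 3% county = 6.5% → $1.48
Total tax = $0.24 + $1.17 + $20.02 + $0.30 + $5.71 + $29.21 + $1.33 + $1.50 + $1.48 = $60.96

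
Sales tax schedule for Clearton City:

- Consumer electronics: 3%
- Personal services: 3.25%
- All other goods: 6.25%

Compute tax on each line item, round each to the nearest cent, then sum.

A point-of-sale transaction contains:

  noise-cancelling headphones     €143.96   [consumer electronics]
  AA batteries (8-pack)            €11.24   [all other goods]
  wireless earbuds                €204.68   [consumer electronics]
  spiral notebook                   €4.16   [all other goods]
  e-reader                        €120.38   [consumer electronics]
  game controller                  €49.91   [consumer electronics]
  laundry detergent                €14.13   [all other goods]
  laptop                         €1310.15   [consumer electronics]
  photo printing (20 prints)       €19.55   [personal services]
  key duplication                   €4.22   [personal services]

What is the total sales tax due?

€57.49

Noise-cancelling headphones €143.96: consumer electronics → 3% → €4.32
AA batteries (8-pack) €11.24: all other goods → 6.25% → €0.70
Wireless earbuds €204.68: consumer electronics → 3% → €6.14
Spiral notebook €4.16: all other goods → 6.25% → €0.26
E-reader €120.38: consumer electronics → 3% → €3.61
Game controller €49.91: consumer electronics → 3% → €1.50
Laundry detergent €14.13: all other goods → 6.25% → €0.88
Laptop €1310.15: consumer electronics → 3% → €39.30
Photo printing (20 prints) €19.55: personal services → 3.25% → €0.64
Key duplication €4.22: personal services → 3.25% → €0.14
Total tax = €4.32 + €0.70 + €6.14 + €0.26 + €3.61 + €1.50 + €0.88 + €39.30 + €0.64 + €0.14 = €57.49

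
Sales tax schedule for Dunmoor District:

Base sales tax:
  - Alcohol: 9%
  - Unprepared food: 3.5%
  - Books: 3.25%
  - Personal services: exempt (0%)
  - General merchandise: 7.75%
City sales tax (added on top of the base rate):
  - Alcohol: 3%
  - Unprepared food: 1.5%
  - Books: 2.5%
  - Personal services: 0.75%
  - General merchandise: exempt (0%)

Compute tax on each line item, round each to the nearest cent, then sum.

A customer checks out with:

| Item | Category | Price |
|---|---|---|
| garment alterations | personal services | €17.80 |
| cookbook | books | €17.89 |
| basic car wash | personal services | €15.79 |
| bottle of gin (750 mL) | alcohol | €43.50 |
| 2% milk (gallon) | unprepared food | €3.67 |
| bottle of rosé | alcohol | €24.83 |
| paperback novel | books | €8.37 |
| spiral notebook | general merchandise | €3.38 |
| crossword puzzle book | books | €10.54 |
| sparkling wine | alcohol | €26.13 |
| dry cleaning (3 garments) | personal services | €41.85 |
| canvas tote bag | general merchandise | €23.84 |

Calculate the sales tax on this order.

€16.31

Garment alterations €17.80: personal services → 0% + 0.75% city = 0.75% → €0.13
Cookbook €17.89: books → 3.25% + 2.5% city = 5.75% → €1.03
Basic car wash €15.79: personal services → 0% + 0.75% city = 0.75% → €0.12
Bottle of gin (750 mL) €43.50: alcohol → 9% + 3% city = 12% → €5.22
2% milk (gallon) €3.67: unprepared food → 3.5% + 1.5% city = 5% → €0.18
Bottle of rosé €24.83: alcohol → 9% + 3% city = 12% → €2.98
Paperback novel €8.37: books → 3.25% + 2.5% city = 5.75% → €0.48
Spiral notebook €3.38: general merchandise → 7.75% + 0% city = 7.75% → €0.26
Crossword puzzle book €10.54: books → 3.25% + 2.5% city = 5.75% → €0.61
Sparkling wine €26.13: alcohol → 9% + 3% city = 12% → €3.14
Dry cleaning (3 garments) €41.85: personal services → 0% + 0.75% city = 0.75% → €0.31
Canvas tote bag €23.84: general merchandise → 7.75% + 0% city = 7.75% → €1.85
Total tax = €0.13 + €1.03 + €0.12 + €5.22 + €0.18 + €2.98 + €0.48 + €0.26 + €0.61 + €3.14 + €0.31 + €1.85 = €16.31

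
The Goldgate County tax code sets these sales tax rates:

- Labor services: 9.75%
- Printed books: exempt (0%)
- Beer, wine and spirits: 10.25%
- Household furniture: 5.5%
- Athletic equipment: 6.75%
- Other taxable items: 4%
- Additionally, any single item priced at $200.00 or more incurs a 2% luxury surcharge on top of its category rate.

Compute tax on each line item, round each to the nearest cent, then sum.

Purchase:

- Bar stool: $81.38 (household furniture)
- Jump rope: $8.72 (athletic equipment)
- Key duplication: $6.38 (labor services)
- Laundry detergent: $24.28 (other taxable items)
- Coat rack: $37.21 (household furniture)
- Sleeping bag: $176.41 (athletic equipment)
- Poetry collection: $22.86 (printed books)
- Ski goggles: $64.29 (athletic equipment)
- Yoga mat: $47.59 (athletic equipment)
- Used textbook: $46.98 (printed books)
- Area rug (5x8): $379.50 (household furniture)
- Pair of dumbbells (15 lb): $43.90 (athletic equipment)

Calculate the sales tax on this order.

Bar stool $81.38: household furniture → 5.5% → $4.48
Jump rope $8.72: athletic equipment → 6.75% → $0.59
Key duplication $6.38: labor services → 9.75% → $0.62
Laundry detergent $24.28: other taxable items → 4% → $0.97
Coat rack $37.21: household furniture → 5.5% → $2.05
Sleeping bag $176.41: athletic equipment → 6.75% → $11.91
Poetry collection $22.86: printed books → 0% → $0.00
Ski goggles $64.29: athletic equipment → 6.75% → $4.34
Yoga mat $47.59: athletic equipment → 6.75% → $3.21
Used textbook $46.98: printed books → 0% → $0.00
Area rug (5x8) $379.50: household furniture → 5.5% + 2% surcharge = 7.5% → $28.46
Pair of dumbbells (15 lb) $43.90: athletic equipment → 6.75% → $2.96
Total tax = $4.48 + $0.59 + $0.62 + $0.97 + $2.05 + $11.91 + $4.34 + $3.21 + $28.46 + $2.96 = $59.59

$59.59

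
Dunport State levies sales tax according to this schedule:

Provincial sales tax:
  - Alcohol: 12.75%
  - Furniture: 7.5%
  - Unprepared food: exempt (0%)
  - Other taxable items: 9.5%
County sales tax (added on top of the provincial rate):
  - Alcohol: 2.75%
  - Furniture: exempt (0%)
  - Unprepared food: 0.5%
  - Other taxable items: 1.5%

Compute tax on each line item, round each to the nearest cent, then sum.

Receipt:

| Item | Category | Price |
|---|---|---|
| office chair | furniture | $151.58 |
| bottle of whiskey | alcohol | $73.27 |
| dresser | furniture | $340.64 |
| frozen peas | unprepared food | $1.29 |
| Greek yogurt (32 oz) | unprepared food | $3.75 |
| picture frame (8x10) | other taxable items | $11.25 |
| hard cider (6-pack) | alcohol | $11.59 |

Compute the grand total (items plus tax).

Office chair $151.58: furniture → 7.5% + 0% county = 7.5% → $11.37
Bottle of whiskey $73.27: alcohol → 12.75% + 2.75% county = 15.5% → $11.36
Dresser $340.64: furniture → 7.5% + 0% county = 7.5% → $25.55
Frozen peas $1.29: unprepared food → 0% + 0.5% county = 0.5% → $0.01
Greek yogurt (32 oz) $3.75: unprepared food → 0% + 0.5% county = 0.5% → $0.02
Picture frame (8x10) $11.25: other taxable items → 9.5% + 1.5% county = 11% → $1.24
Hard cider (6-pack) $11.59: alcohol → 12.75% + 2.75% county = 15.5% → $1.80
Subtotal = $593.37; tax = $51.35; total due = $644.72

$644.72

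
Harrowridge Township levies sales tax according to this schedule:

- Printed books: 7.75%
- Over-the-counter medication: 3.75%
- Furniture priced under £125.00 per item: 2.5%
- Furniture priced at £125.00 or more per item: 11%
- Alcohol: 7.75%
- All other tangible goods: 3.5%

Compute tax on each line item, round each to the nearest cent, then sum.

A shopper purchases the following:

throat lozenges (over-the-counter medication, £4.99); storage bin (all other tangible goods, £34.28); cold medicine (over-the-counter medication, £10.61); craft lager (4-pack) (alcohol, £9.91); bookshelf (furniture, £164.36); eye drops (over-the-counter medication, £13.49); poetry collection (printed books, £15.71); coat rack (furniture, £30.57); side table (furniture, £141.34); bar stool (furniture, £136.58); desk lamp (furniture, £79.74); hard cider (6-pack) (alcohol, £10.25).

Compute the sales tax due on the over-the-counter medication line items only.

£1.10

Throat lozenges £4.99: over-the-counter medication → 3.75% → £0.19
Cold medicine £10.61: over-the-counter medication → 3.75% → £0.40
Eye drops £13.49: over-the-counter medication → 3.75% → £0.51
Tax on over-the-counter medication = £0.19 + £0.40 + £0.51 = £1.10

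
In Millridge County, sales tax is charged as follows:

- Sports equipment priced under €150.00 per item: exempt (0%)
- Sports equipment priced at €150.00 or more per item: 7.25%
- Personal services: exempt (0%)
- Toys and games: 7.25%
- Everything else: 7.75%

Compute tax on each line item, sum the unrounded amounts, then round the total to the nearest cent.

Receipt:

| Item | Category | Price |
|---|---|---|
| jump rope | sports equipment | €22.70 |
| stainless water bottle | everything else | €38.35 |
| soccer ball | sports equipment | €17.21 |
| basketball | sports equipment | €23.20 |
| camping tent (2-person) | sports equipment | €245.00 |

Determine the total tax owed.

Jump rope €22.70: sports equipment, under €150.00 → 0% → €0.00
Stainless water bottle €38.35: everything else → 7.75% → €2.972125
Soccer ball €17.21: sports equipment, under €150.00 → 0% → €0.00
Basketball €23.20: sports equipment, under €150.00 → 0% → €0.00
Camping tent (2-person) €245.00: sports equipment, €150.00 or more → 7.25% → €17.7625
Unrounded tax sum = €20.734625 → €20.73

€20.73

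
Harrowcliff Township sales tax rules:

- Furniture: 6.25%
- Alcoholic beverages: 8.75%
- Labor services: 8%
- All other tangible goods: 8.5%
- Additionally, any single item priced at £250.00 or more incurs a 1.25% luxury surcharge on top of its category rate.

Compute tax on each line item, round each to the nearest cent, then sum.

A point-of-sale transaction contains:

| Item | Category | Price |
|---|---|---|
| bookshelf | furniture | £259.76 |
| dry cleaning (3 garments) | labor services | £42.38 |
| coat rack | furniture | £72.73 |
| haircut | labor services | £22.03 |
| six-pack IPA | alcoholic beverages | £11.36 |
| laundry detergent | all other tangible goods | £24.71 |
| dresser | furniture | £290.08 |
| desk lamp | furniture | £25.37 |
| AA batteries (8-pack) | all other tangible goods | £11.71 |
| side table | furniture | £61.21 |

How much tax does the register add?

Bookshelf £259.76: furniture → 6.25% + 1.25% surcharge = 7.5% → £19.48
Dry cleaning (3 garments) £42.38: labor services → 8% → £3.39
Coat rack £72.73: furniture → 6.25% → £4.55
Haircut £22.03: labor services → 8% → £1.76
Six-pack IPA £11.36: alcoholic beverages → 8.75% → £0.99
Laundry detergent £24.71: all other tangible goods → 8.5% → £2.10
Dresser £290.08: furniture → 6.25% + 1.25% surcharge = 7.5% → £21.76
Desk lamp £25.37: furniture → 6.25% → £1.59
AA batteries (8-pack) £11.71: all other tangible goods → 8.5% → £1.00
Side table £61.21: furniture → 6.25% → £3.83
Total tax = £19.48 + £3.39 + £4.55 + £1.76 + £0.99 + £2.10 + £21.76 + £1.59 + £1.00 + £3.83 = £60.45

£60.45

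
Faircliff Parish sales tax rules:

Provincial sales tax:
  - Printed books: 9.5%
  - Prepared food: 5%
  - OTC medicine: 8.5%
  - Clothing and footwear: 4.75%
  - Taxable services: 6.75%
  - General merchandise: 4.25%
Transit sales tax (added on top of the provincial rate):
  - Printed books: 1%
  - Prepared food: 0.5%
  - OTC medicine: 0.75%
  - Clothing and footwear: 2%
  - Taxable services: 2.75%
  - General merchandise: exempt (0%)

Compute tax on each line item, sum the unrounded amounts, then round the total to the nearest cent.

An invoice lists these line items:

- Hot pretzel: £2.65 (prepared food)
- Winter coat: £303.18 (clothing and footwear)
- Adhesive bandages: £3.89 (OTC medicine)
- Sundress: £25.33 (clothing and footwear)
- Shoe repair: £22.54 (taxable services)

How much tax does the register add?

£24.82

Hot pretzel £2.65: prepared food → 5% + 0.5% transit = 5.5% → £0.14575
Winter coat £303.18: clothing and footwear → 4.75% + 2% transit = 6.75% → £20.46465
Adhesive bandages £3.89: OTC medicine → 8.5% + 0.75% transit = 9.25% → £0.359825
Sundress £25.33: clothing and footwear → 4.75% + 2% transit = 6.75% → £1.709775
Shoe repair £22.54: taxable services → 6.75% + 2.75% transit = 9.5% → £2.1413
Unrounded tax sum = £24.8213 → £24.82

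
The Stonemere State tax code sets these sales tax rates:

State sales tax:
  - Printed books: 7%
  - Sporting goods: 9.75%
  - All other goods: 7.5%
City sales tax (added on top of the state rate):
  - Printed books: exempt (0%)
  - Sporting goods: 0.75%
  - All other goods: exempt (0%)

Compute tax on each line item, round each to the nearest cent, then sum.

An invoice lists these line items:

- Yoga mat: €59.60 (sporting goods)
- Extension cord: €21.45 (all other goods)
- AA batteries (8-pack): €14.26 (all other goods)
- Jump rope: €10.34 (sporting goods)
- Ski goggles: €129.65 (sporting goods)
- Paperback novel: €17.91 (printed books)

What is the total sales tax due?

€24.89

Yoga mat €59.60: sporting goods → 9.75% + 0.75% city = 10.5% → €6.26
Extension cord €21.45: all other goods → 7.5% + 0% city = 7.5% → €1.61
AA batteries (8-pack) €14.26: all other goods → 7.5% + 0% city = 7.5% → €1.07
Jump rope €10.34: sporting goods → 9.75% + 0.75% city = 10.5% → €1.09
Ski goggles €129.65: sporting goods → 9.75% + 0.75% city = 10.5% → €13.61
Paperback novel €17.91: printed books → 7% + 0% city = 7% → €1.25
Total tax = €6.26 + €1.61 + €1.07 + €1.09 + €13.61 + €1.25 = €24.89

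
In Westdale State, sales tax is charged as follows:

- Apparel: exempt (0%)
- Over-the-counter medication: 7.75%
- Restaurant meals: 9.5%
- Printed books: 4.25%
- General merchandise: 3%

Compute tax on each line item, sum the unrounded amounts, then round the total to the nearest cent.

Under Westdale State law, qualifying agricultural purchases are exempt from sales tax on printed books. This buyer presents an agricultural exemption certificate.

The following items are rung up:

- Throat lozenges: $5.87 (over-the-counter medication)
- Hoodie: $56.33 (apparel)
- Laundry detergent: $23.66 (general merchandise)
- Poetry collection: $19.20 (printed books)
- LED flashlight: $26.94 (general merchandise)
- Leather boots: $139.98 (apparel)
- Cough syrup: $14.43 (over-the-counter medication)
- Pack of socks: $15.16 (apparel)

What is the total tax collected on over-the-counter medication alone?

Throat lozenges $5.87: over-the-counter medication → 7.75% → $0.454925
Cough syrup $14.43: over-the-counter medication → 7.75% → $1.118325
Tax on over-the-counter medication: unrounded sum = $1.57325 → $1.57

$1.57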